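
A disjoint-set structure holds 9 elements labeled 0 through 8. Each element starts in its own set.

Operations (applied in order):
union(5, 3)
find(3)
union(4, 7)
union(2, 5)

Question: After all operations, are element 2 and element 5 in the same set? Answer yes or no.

Step 1: union(5, 3) -> merged; set of 5 now {3, 5}
Step 2: find(3) -> no change; set of 3 is {3, 5}
Step 3: union(4, 7) -> merged; set of 4 now {4, 7}
Step 4: union(2, 5) -> merged; set of 2 now {2, 3, 5}
Set of 2: {2, 3, 5}; 5 is a member.

Answer: yes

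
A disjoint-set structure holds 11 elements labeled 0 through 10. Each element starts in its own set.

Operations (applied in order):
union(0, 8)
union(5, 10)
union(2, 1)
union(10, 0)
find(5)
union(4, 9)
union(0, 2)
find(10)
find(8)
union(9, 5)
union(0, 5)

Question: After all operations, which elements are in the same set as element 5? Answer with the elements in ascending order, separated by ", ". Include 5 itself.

Answer: 0, 1, 2, 4, 5, 8, 9, 10

Derivation:
Step 1: union(0, 8) -> merged; set of 0 now {0, 8}
Step 2: union(5, 10) -> merged; set of 5 now {5, 10}
Step 3: union(2, 1) -> merged; set of 2 now {1, 2}
Step 4: union(10, 0) -> merged; set of 10 now {0, 5, 8, 10}
Step 5: find(5) -> no change; set of 5 is {0, 5, 8, 10}
Step 6: union(4, 9) -> merged; set of 4 now {4, 9}
Step 7: union(0, 2) -> merged; set of 0 now {0, 1, 2, 5, 8, 10}
Step 8: find(10) -> no change; set of 10 is {0, 1, 2, 5, 8, 10}
Step 9: find(8) -> no change; set of 8 is {0, 1, 2, 5, 8, 10}
Step 10: union(9, 5) -> merged; set of 9 now {0, 1, 2, 4, 5, 8, 9, 10}
Step 11: union(0, 5) -> already same set; set of 0 now {0, 1, 2, 4, 5, 8, 9, 10}
Component of 5: {0, 1, 2, 4, 5, 8, 9, 10}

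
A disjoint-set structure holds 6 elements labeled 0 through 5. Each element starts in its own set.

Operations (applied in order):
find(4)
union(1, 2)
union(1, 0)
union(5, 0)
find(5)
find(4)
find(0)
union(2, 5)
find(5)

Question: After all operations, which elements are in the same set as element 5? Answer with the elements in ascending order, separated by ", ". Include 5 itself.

Step 1: find(4) -> no change; set of 4 is {4}
Step 2: union(1, 2) -> merged; set of 1 now {1, 2}
Step 3: union(1, 0) -> merged; set of 1 now {0, 1, 2}
Step 4: union(5, 0) -> merged; set of 5 now {0, 1, 2, 5}
Step 5: find(5) -> no change; set of 5 is {0, 1, 2, 5}
Step 6: find(4) -> no change; set of 4 is {4}
Step 7: find(0) -> no change; set of 0 is {0, 1, 2, 5}
Step 8: union(2, 5) -> already same set; set of 2 now {0, 1, 2, 5}
Step 9: find(5) -> no change; set of 5 is {0, 1, 2, 5}
Component of 5: {0, 1, 2, 5}

Answer: 0, 1, 2, 5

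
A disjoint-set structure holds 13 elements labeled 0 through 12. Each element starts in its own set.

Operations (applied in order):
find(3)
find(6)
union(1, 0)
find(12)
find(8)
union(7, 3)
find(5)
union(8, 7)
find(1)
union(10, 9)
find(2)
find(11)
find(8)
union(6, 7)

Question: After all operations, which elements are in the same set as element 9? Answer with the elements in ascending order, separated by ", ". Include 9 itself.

Answer: 9, 10

Derivation:
Step 1: find(3) -> no change; set of 3 is {3}
Step 2: find(6) -> no change; set of 6 is {6}
Step 3: union(1, 0) -> merged; set of 1 now {0, 1}
Step 4: find(12) -> no change; set of 12 is {12}
Step 5: find(8) -> no change; set of 8 is {8}
Step 6: union(7, 3) -> merged; set of 7 now {3, 7}
Step 7: find(5) -> no change; set of 5 is {5}
Step 8: union(8, 7) -> merged; set of 8 now {3, 7, 8}
Step 9: find(1) -> no change; set of 1 is {0, 1}
Step 10: union(10, 9) -> merged; set of 10 now {9, 10}
Step 11: find(2) -> no change; set of 2 is {2}
Step 12: find(11) -> no change; set of 11 is {11}
Step 13: find(8) -> no change; set of 8 is {3, 7, 8}
Step 14: union(6, 7) -> merged; set of 6 now {3, 6, 7, 8}
Component of 9: {9, 10}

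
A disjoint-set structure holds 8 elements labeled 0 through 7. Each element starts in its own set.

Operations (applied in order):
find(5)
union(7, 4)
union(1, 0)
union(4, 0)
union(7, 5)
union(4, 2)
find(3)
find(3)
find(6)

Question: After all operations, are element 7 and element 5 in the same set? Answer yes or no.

Step 1: find(5) -> no change; set of 5 is {5}
Step 2: union(7, 4) -> merged; set of 7 now {4, 7}
Step 3: union(1, 0) -> merged; set of 1 now {0, 1}
Step 4: union(4, 0) -> merged; set of 4 now {0, 1, 4, 7}
Step 5: union(7, 5) -> merged; set of 7 now {0, 1, 4, 5, 7}
Step 6: union(4, 2) -> merged; set of 4 now {0, 1, 2, 4, 5, 7}
Step 7: find(3) -> no change; set of 3 is {3}
Step 8: find(3) -> no change; set of 3 is {3}
Step 9: find(6) -> no change; set of 6 is {6}
Set of 7: {0, 1, 2, 4, 5, 7}; 5 is a member.

Answer: yes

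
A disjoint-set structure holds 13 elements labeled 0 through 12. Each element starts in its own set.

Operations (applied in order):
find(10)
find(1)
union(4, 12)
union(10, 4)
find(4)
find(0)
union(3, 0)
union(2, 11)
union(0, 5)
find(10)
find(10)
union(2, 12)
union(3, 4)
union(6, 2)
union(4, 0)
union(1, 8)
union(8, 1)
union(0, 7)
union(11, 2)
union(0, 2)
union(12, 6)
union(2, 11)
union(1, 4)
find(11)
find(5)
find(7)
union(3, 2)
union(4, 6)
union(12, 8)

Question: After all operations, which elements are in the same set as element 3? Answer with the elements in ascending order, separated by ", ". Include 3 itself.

Answer: 0, 1, 2, 3, 4, 5, 6, 7, 8, 10, 11, 12

Derivation:
Step 1: find(10) -> no change; set of 10 is {10}
Step 2: find(1) -> no change; set of 1 is {1}
Step 3: union(4, 12) -> merged; set of 4 now {4, 12}
Step 4: union(10, 4) -> merged; set of 10 now {4, 10, 12}
Step 5: find(4) -> no change; set of 4 is {4, 10, 12}
Step 6: find(0) -> no change; set of 0 is {0}
Step 7: union(3, 0) -> merged; set of 3 now {0, 3}
Step 8: union(2, 11) -> merged; set of 2 now {2, 11}
Step 9: union(0, 5) -> merged; set of 0 now {0, 3, 5}
Step 10: find(10) -> no change; set of 10 is {4, 10, 12}
Step 11: find(10) -> no change; set of 10 is {4, 10, 12}
Step 12: union(2, 12) -> merged; set of 2 now {2, 4, 10, 11, 12}
Step 13: union(3, 4) -> merged; set of 3 now {0, 2, 3, 4, 5, 10, 11, 12}
Step 14: union(6, 2) -> merged; set of 6 now {0, 2, 3, 4, 5, 6, 10, 11, 12}
Step 15: union(4, 0) -> already same set; set of 4 now {0, 2, 3, 4, 5, 6, 10, 11, 12}
Step 16: union(1, 8) -> merged; set of 1 now {1, 8}
Step 17: union(8, 1) -> already same set; set of 8 now {1, 8}
Step 18: union(0, 7) -> merged; set of 0 now {0, 2, 3, 4, 5, 6, 7, 10, 11, 12}
Step 19: union(11, 2) -> already same set; set of 11 now {0, 2, 3, 4, 5, 6, 7, 10, 11, 12}
Step 20: union(0, 2) -> already same set; set of 0 now {0, 2, 3, 4, 5, 6, 7, 10, 11, 12}
Step 21: union(12, 6) -> already same set; set of 12 now {0, 2, 3, 4, 5, 6, 7, 10, 11, 12}
Step 22: union(2, 11) -> already same set; set of 2 now {0, 2, 3, 4, 5, 6, 7, 10, 11, 12}
Step 23: union(1, 4) -> merged; set of 1 now {0, 1, 2, 3, 4, 5, 6, 7, 8, 10, 11, 12}
Step 24: find(11) -> no change; set of 11 is {0, 1, 2, 3, 4, 5, 6, 7, 8, 10, 11, 12}
Step 25: find(5) -> no change; set of 5 is {0, 1, 2, 3, 4, 5, 6, 7, 8, 10, 11, 12}
Step 26: find(7) -> no change; set of 7 is {0, 1, 2, 3, 4, 5, 6, 7, 8, 10, 11, 12}
Step 27: union(3, 2) -> already same set; set of 3 now {0, 1, 2, 3, 4, 5, 6, 7, 8, 10, 11, 12}
Step 28: union(4, 6) -> already same set; set of 4 now {0, 1, 2, 3, 4, 5, 6, 7, 8, 10, 11, 12}
Step 29: union(12, 8) -> already same set; set of 12 now {0, 1, 2, 3, 4, 5, 6, 7, 8, 10, 11, 12}
Component of 3: {0, 1, 2, 3, 4, 5, 6, 7, 8, 10, 11, 12}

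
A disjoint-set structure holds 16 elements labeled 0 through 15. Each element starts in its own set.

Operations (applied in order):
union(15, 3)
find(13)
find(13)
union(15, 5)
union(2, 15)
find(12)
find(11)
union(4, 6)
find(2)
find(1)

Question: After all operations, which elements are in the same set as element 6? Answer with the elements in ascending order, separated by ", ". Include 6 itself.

Answer: 4, 6

Derivation:
Step 1: union(15, 3) -> merged; set of 15 now {3, 15}
Step 2: find(13) -> no change; set of 13 is {13}
Step 3: find(13) -> no change; set of 13 is {13}
Step 4: union(15, 5) -> merged; set of 15 now {3, 5, 15}
Step 5: union(2, 15) -> merged; set of 2 now {2, 3, 5, 15}
Step 6: find(12) -> no change; set of 12 is {12}
Step 7: find(11) -> no change; set of 11 is {11}
Step 8: union(4, 6) -> merged; set of 4 now {4, 6}
Step 9: find(2) -> no change; set of 2 is {2, 3, 5, 15}
Step 10: find(1) -> no change; set of 1 is {1}
Component of 6: {4, 6}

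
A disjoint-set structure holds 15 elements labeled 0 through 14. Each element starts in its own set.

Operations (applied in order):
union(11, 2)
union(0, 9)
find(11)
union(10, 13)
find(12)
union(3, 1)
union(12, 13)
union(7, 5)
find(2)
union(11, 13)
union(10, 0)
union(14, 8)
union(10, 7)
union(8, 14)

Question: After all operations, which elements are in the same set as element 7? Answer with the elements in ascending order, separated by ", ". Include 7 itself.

Step 1: union(11, 2) -> merged; set of 11 now {2, 11}
Step 2: union(0, 9) -> merged; set of 0 now {0, 9}
Step 3: find(11) -> no change; set of 11 is {2, 11}
Step 4: union(10, 13) -> merged; set of 10 now {10, 13}
Step 5: find(12) -> no change; set of 12 is {12}
Step 6: union(3, 1) -> merged; set of 3 now {1, 3}
Step 7: union(12, 13) -> merged; set of 12 now {10, 12, 13}
Step 8: union(7, 5) -> merged; set of 7 now {5, 7}
Step 9: find(2) -> no change; set of 2 is {2, 11}
Step 10: union(11, 13) -> merged; set of 11 now {2, 10, 11, 12, 13}
Step 11: union(10, 0) -> merged; set of 10 now {0, 2, 9, 10, 11, 12, 13}
Step 12: union(14, 8) -> merged; set of 14 now {8, 14}
Step 13: union(10, 7) -> merged; set of 10 now {0, 2, 5, 7, 9, 10, 11, 12, 13}
Step 14: union(8, 14) -> already same set; set of 8 now {8, 14}
Component of 7: {0, 2, 5, 7, 9, 10, 11, 12, 13}

Answer: 0, 2, 5, 7, 9, 10, 11, 12, 13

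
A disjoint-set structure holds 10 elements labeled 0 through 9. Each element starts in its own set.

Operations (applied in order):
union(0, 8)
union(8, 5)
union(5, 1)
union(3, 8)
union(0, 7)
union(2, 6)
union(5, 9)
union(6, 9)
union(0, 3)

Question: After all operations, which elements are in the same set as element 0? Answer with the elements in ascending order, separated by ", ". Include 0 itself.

Step 1: union(0, 8) -> merged; set of 0 now {0, 8}
Step 2: union(8, 5) -> merged; set of 8 now {0, 5, 8}
Step 3: union(5, 1) -> merged; set of 5 now {0, 1, 5, 8}
Step 4: union(3, 8) -> merged; set of 3 now {0, 1, 3, 5, 8}
Step 5: union(0, 7) -> merged; set of 0 now {0, 1, 3, 5, 7, 8}
Step 6: union(2, 6) -> merged; set of 2 now {2, 6}
Step 7: union(5, 9) -> merged; set of 5 now {0, 1, 3, 5, 7, 8, 9}
Step 8: union(6, 9) -> merged; set of 6 now {0, 1, 2, 3, 5, 6, 7, 8, 9}
Step 9: union(0, 3) -> already same set; set of 0 now {0, 1, 2, 3, 5, 6, 7, 8, 9}
Component of 0: {0, 1, 2, 3, 5, 6, 7, 8, 9}

Answer: 0, 1, 2, 3, 5, 6, 7, 8, 9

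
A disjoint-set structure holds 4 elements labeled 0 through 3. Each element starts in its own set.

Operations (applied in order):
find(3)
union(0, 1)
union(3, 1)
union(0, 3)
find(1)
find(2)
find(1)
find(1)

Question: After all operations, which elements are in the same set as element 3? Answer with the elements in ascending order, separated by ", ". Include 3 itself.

Answer: 0, 1, 3

Derivation:
Step 1: find(3) -> no change; set of 3 is {3}
Step 2: union(0, 1) -> merged; set of 0 now {0, 1}
Step 3: union(3, 1) -> merged; set of 3 now {0, 1, 3}
Step 4: union(0, 3) -> already same set; set of 0 now {0, 1, 3}
Step 5: find(1) -> no change; set of 1 is {0, 1, 3}
Step 6: find(2) -> no change; set of 2 is {2}
Step 7: find(1) -> no change; set of 1 is {0, 1, 3}
Step 8: find(1) -> no change; set of 1 is {0, 1, 3}
Component of 3: {0, 1, 3}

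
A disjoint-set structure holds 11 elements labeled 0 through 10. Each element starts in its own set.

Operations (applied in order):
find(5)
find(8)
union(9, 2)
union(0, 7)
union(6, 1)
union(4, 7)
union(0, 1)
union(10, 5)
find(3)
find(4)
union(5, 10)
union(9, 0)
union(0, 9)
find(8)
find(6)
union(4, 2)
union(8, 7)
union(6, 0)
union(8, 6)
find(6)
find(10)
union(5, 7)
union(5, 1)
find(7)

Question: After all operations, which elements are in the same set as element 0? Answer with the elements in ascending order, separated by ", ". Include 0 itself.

Step 1: find(5) -> no change; set of 5 is {5}
Step 2: find(8) -> no change; set of 8 is {8}
Step 3: union(9, 2) -> merged; set of 9 now {2, 9}
Step 4: union(0, 7) -> merged; set of 0 now {0, 7}
Step 5: union(6, 1) -> merged; set of 6 now {1, 6}
Step 6: union(4, 7) -> merged; set of 4 now {0, 4, 7}
Step 7: union(0, 1) -> merged; set of 0 now {0, 1, 4, 6, 7}
Step 8: union(10, 5) -> merged; set of 10 now {5, 10}
Step 9: find(3) -> no change; set of 3 is {3}
Step 10: find(4) -> no change; set of 4 is {0, 1, 4, 6, 7}
Step 11: union(5, 10) -> already same set; set of 5 now {5, 10}
Step 12: union(9, 0) -> merged; set of 9 now {0, 1, 2, 4, 6, 7, 9}
Step 13: union(0, 9) -> already same set; set of 0 now {0, 1, 2, 4, 6, 7, 9}
Step 14: find(8) -> no change; set of 8 is {8}
Step 15: find(6) -> no change; set of 6 is {0, 1, 2, 4, 6, 7, 9}
Step 16: union(4, 2) -> already same set; set of 4 now {0, 1, 2, 4, 6, 7, 9}
Step 17: union(8, 7) -> merged; set of 8 now {0, 1, 2, 4, 6, 7, 8, 9}
Step 18: union(6, 0) -> already same set; set of 6 now {0, 1, 2, 4, 6, 7, 8, 9}
Step 19: union(8, 6) -> already same set; set of 8 now {0, 1, 2, 4, 6, 7, 8, 9}
Step 20: find(6) -> no change; set of 6 is {0, 1, 2, 4, 6, 7, 8, 9}
Step 21: find(10) -> no change; set of 10 is {5, 10}
Step 22: union(5, 7) -> merged; set of 5 now {0, 1, 2, 4, 5, 6, 7, 8, 9, 10}
Step 23: union(5, 1) -> already same set; set of 5 now {0, 1, 2, 4, 5, 6, 7, 8, 9, 10}
Step 24: find(7) -> no change; set of 7 is {0, 1, 2, 4, 5, 6, 7, 8, 9, 10}
Component of 0: {0, 1, 2, 4, 5, 6, 7, 8, 9, 10}

Answer: 0, 1, 2, 4, 5, 6, 7, 8, 9, 10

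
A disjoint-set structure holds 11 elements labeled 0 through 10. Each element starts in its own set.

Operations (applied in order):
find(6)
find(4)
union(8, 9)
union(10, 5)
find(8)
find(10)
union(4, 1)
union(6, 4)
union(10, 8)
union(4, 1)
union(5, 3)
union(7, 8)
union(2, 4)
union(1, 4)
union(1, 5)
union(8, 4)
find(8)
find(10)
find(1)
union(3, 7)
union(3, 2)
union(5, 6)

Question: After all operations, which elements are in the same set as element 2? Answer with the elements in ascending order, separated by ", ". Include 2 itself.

Step 1: find(6) -> no change; set of 6 is {6}
Step 2: find(4) -> no change; set of 4 is {4}
Step 3: union(8, 9) -> merged; set of 8 now {8, 9}
Step 4: union(10, 5) -> merged; set of 10 now {5, 10}
Step 5: find(8) -> no change; set of 8 is {8, 9}
Step 6: find(10) -> no change; set of 10 is {5, 10}
Step 7: union(4, 1) -> merged; set of 4 now {1, 4}
Step 8: union(6, 4) -> merged; set of 6 now {1, 4, 6}
Step 9: union(10, 8) -> merged; set of 10 now {5, 8, 9, 10}
Step 10: union(4, 1) -> already same set; set of 4 now {1, 4, 6}
Step 11: union(5, 3) -> merged; set of 5 now {3, 5, 8, 9, 10}
Step 12: union(7, 8) -> merged; set of 7 now {3, 5, 7, 8, 9, 10}
Step 13: union(2, 4) -> merged; set of 2 now {1, 2, 4, 6}
Step 14: union(1, 4) -> already same set; set of 1 now {1, 2, 4, 6}
Step 15: union(1, 5) -> merged; set of 1 now {1, 2, 3, 4, 5, 6, 7, 8, 9, 10}
Step 16: union(8, 4) -> already same set; set of 8 now {1, 2, 3, 4, 5, 6, 7, 8, 9, 10}
Step 17: find(8) -> no change; set of 8 is {1, 2, 3, 4, 5, 6, 7, 8, 9, 10}
Step 18: find(10) -> no change; set of 10 is {1, 2, 3, 4, 5, 6, 7, 8, 9, 10}
Step 19: find(1) -> no change; set of 1 is {1, 2, 3, 4, 5, 6, 7, 8, 9, 10}
Step 20: union(3, 7) -> already same set; set of 3 now {1, 2, 3, 4, 5, 6, 7, 8, 9, 10}
Step 21: union(3, 2) -> already same set; set of 3 now {1, 2, 3, 4, 5, 6, 7, 8, 9, 10}
Step 22: union(5, 6) -> already same set; set of 5 now {1, 2, 3, 4, 5, 6, 7, 8, 9, 10}
Component of 2: {1, 2, 3, 4, 5, 6, 7, 8, 9, 10}

Answer: 1, 2, 3, 4, 5, 6, 7, 8, 9, 10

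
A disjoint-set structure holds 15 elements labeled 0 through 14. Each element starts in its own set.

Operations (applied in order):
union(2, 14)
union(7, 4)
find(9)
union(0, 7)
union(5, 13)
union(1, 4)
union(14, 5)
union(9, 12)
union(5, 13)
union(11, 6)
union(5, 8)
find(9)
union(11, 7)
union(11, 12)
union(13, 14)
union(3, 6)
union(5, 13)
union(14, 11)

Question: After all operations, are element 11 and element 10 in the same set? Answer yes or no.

Step 1: union(2, 14) -> merged; set of 2 now {2, 14}
Step 2: union(7, 4) -> merged; set of 7 now {4, 7}
Step 3: find(9) -> no change; set of 9 is {9}
Step 4: union(0, 7) -> merged; set of 0 now {0, 4, 7}
Step 5: union(5, 13) -> merged; set of 5 now {5, 13}
Step 6: union(1, 4) -> merged; set of 1 now {0, 1, 4, 7}
Step 7: union(14, 5) -> merged; set of 14 now {2, 5, 13, 14}
Step 8: union(9, 12) -> merged; set of 9 now {9, 12}
Step 9: union(5, 13) -> already same set; set of 5 now {2, 5, 13, 14}
Step 10: union(11, 6) -> merged; set of 11 now {6, 11}
Step 11: union(5, 8) -> merged; set of 5 now {2, 5, 8, 13, 14}
Step 12: find(9) -> no change; set of 9 is {9, 12}
Step 13: union(11, 7) -> merged; set of 11 now {0, 1, 4, 6, 7, 11}
Step 14: union(11, 12) -> merged; set of 11 now {0, 1, 4, 6, 7, 9, 11, 12}
Step 15: union(13, 14) -> already same set; set of 13 now {2, 5, 8, 13, 14}
Step 16: union(3, 6) -> merged; set of 3 now {0, 1, 3, 4, 6, 7, 9, 11, 12}
Step 17: union(5, 13) -> already same set; set of 5 now {2, 5, 8, 13, 14}
Step 18: union(14, 11) -> merged; set of 14 now {0, 1, 2, 3, 4, 5, 6, 7, 8, 9, 11, 12, 13, 14}
Set of 11: {0, 1, 2, 3, 4, 5, 6, 7, 8, 9, 11, 12, 13, 14}; 10 is not a member.

Answer: no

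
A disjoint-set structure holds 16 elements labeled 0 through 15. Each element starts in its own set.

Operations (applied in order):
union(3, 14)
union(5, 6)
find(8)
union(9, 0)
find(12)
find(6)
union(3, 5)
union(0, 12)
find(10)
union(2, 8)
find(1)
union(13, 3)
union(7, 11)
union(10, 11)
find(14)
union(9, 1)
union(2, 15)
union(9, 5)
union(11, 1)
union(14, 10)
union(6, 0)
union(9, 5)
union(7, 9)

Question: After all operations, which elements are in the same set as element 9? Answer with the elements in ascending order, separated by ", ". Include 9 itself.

Answer: 0, 1, 3, 5, 6, 7, 9, 10, 11, 12, 13, 14

Derivation:
Step 1: union(3, 14) -> merged; set of 3 now {3, 14}
Step 2: union(5, 6) -> merged; set of 5 now {5, 6}
Step 3: find(8) -> no change; set of 8 is {8}
Step 4: union(9, 0) -> merged; set of 9 now {0, 9}
Step 5: find(12) -> no change; set of 12 is {12}
Step 6: find(6) -> no change; set of 6 is {5, 6}
Step 7: union(3, 5) -> merged; set of 3 now {3, 5, 6, 14}
Step 8: union(0, 12) -> merged; set of 0 now {0, 9, 12}
Step 9: find(10) -> no change; set of 10 is {10}
Step 10: union(2, 8) -> merged; set of 2 now {2, 8}
Step 11: find(1) -> no change; set of 1 is {1}
Step 12: union(13, 3) -> merged; set of 13 now {3, 5, 6, 13, 14}
Step 13: union(7, 11) -> merged; set of 7 now {7, 11}
Step 14: union(10, 11) -> merged; set of 10 now {7, 10, 11}
Step 15: find(14) -> no change; set of 14 is {3, 5, 6, 13, 14}
Step 16: union(9, 1) -> merged; set of 9 now {0, 1, 9, 12}
Step 17: union(2, 15) -> merged; set of 2 now {2, 8, 15}
Step 18: union(9, 5) -> merged; set of 9 now {0, 1, 3, 5, 6, 9, 12, 13, 14}
Step 19: union(11, 1) -> merged; set of 11 now {0, 1, 3, 5, 6, 7, 9, 10, 11, 12, 13, 14}
Step 20: union(14, 10) -> already same set; set of 14 now {0, 1, 3, 5, 6, 7, 9, 10, 11, 12, 13, 14}
Step 21: union(6, 0) -> already same set; set of 6 now {0, 1, 3, 5, 6, 7, 9, 10, 11, 12, 13, 14}
Step 22: union(9, 5) -> already same set; set of 9 now {0, 1, 3, 5, 6, 7, 9, 10, 11, 12, 13, 14}
Step 23: union(7, 9) -> already same set; set of 7 now {0, 1, 3, 5, 6, 7, 9, 10, 11, 12, 13, 14}
Component of 9: {0, 1, 3, 5, 6, 7, 9, 10, 11, 12, 13, 14}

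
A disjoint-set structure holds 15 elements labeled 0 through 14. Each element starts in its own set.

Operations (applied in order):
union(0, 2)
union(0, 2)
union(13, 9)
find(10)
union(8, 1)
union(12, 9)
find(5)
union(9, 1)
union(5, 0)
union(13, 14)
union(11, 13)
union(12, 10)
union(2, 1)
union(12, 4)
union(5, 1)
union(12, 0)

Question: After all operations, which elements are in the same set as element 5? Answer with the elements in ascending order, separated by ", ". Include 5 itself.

Step 1: union(0, 2) -> merged; set of 0 now {0, 2}
Step 2: union(0, 2) -> already same set; set of 0 now {0, 2}
Step 3: union(13, 9) -> merged; set of 13 now {9, 13}
Step 4: find(10) -> no change; set of 10 is {10}
Step 5: union(8, 1) -> merged; set of 8 now {1, 8}
Step 6: union(12, 9) -> merged; set of 12 now {9, 12, 13}
Step 7: find(5) -> no change; set of 5 is {5}
Step 8: union(9, 1) -> merged; set of 9 now {1, 8, 9, 12, 13}
Step 9: union(5, 0) -> merged; set of 5 now {0, 2, 5}
Step 10: union(13, 14) -> merged; set of 13 now {1, 8, 9, 12, 13, 14}
Step 11: union(11, 13) -> merged; set of 11 now {1, 8, 9, 11, 12, 13, 14}
Step 12: union(12, 10) -> merged; set of 12 now {1, 8, 9, 10, 11, 12, 13, 14}
Step 13: union(2, 1) -> merged; set of 2 now {0, 1, 2, 5, 8, 9, 10, 11, 12, 13, 14}
Step 14: union(12, 4) -> merged; set of 12 now {0, 1, 2, 4, 5, 8, 9, 10, 11, 12, 13, 14}
Step 15: union(5, 1) -> already same set; set of 5 now {0, 1, 2, 4, 5, 8, 9, 10, 11, 12, 13, 14}
Step 16: union(12, 0) -> already same set; set of 12 now {0, 1, 2, 4, 5, 8, 9, 10, 11, 12, 13, 14}
Component of 5: {0, 1, 2, 4, 5, 8, 9, 10, 11, 12, 13, 14}

Answer: 0, 1, 2, 4, 5, 8, 9, 10, 11, 12, 13, 14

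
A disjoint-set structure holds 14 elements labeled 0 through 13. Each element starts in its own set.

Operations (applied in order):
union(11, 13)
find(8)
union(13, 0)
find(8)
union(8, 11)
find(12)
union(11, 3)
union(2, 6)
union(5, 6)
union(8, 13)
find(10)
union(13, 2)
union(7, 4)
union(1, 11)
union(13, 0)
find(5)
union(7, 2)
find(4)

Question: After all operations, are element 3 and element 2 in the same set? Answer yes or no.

Step 1: union(11, 13) -> merged; set of 11 now {11, 13}
Step 2: find(8) -> no change; set of 8 is {8}
Step 3: union(13, 0) -> merged; set of 13 now {0, 11, 13}
Step 4: find(8) -> no change; set of 8 is {8}
Step 5: union(8, 11) -> merged; set of 8 now {0, 8, 11, 13}
Step 6: find(12) -> no change; set of 12 is {12}
Step 7: union(11, 3) -> merged; set of 11 now {0, 3, 8, 11, 13}
Step 8: union(2, 6) -> merged; set of 2 now {2, 6}
Step 9: union(5, 6) -> merged; set of 5 now {2, 5, 6}
Step 10: union(8, 13) -> already same set; set of 8 now {0, 3, 8, 11, 13}
Step 11: find(10) -> no change; set of 10 is {10}
Step 12: union(13, 2) -> merged; set of 13 now {0, 2, 3, 5, 6, 8, 11, 13}
Step 13: union(7, 4) -> merged; set of 7 now {4, 7}
Step 14: union(1, 11) -> merged; set of 1 now {0, 1, 2, 3, 5, 6, 8, 11, 13}
Step 15: union(13, 0) -> already same set; set of 13 now {0, 1, 2, 3, 5, 6, 8, 11, 13}
Step 16: find(5) -> no change; set of 5 is {0, 1, 2, 3, 5, 6, 8, 11, 13}
Step 17: union(7, 2) -> merged; set of 7 now {0, 1, 2, 3, 4, 5, 6, 7, 8, 11, 13}
Step 18: find(4) -> no change; set of 4 is {0, 1, 2, 3, 4, 5, 6, 7, 8, 11, 13}
Set of 3: {0, 1, 2, 3, 4, 5, 6, 7, 8, 11, 13}; 2 is a member.

Answer: yes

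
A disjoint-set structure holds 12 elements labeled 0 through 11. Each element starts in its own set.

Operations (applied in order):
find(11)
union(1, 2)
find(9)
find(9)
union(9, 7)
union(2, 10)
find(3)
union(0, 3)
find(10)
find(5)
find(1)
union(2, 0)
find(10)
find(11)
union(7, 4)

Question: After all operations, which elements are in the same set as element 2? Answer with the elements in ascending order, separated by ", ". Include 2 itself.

Answer: 0, 1, 2, 3, 10

Derivation:
Step 1: find(11) -> no change; set of 11 is {11}
Step 2: union(1, 2) -> merged; set of 1 now {1, 2}
Step 3: find(9) -> no change; set of 9 is {9}
Step 4: find(9) -> no change; set of 9 is {9}
Step 5: union(9, 7) -> merged; set of 9 now {7, 9}
Step 6: union(2, 10) -> merged; set of 2 now {1, 2, 10}
Step 7: find(3) -> no change; set of 3 is {3}
Step 8: union(0, 3) -> merged; set of 0 now {0, 3}
Step 9: find(10) -> no change; set of 10 is {1, 2, 10}
Step 10: find(5) -> no change; set of 5 is {5}
Step 11: find(1) -> no change; set of 1 is {1, 2, 10}
Step 12: union(2, 0) -> merged; set of 2 now {0, 1, 2, 3, 10}
Step 13: find(10) -> no change; set of 10 is {0, 1, 2, 3, 10}
Step 14: find(11) -> no change; set of 11 is {11}
Step 15: union(7, 4) -> merged; set of 7 now {4, 7, 9}
Component of 2: {0, 1, 2, 3, 10}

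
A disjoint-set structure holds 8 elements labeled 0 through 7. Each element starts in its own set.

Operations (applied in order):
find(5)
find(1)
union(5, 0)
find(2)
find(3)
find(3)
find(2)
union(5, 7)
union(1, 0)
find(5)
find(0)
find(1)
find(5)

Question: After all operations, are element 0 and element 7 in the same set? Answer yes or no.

Answer: yes

Derivation:
Step 1: find(5) -> no change; set of 5 is {5}
Step 2: find(1) -> no change; set of 1 is {1}
Step 3: union(5, 0) -> merged; set of 5 now {0, 5}
Step 4: find(2) -> no change; set of 2 is {2}
Step 5: find(3) -> no change; set of 3 is {3}
Step 6: find(3) -> no change; set of 3 is {3}
Step 7: find(2) -> no change; set of 2 is {2}
Step 8: union(5, 7) -> merged; set of 5 now {0, 5, 7}
Step 9: union(1, 0) -> merged; set of 1 now {0, 1, 5, 7}
Step 10: find(5) -> no change; set of 5 is {0, 1, 5, 7}
Step 11: find(0) -> no change; set of 0 is {0, 1, 5, 7}
Step 12: find(1) -> no change; set of 1 is {0, 1, 5, 7}
Step 13: find(5) -> no change; set of 5 is {0, 1, 5, 7}
Set of 0: {0, 1, 5, 7}; 7 is a member.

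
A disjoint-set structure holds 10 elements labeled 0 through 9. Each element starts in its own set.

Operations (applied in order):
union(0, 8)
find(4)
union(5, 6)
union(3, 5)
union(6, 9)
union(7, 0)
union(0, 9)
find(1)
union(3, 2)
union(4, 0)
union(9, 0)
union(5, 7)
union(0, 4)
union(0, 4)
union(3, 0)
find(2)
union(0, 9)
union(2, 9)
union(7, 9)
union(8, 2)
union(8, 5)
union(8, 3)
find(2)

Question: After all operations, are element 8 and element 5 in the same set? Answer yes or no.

Step 1: union(0, 8) -> merged; set of 0 now {0, 8}
Step 2: find(4) -> no change; set of 4 is {4}
Step 3: union(5, 6) -> merged; set of 5 now {5, 6}
Step 4: union(3, 5) -> merged; set of 3 now {3, 5, 6}
Step 5: union(6, 9) -> merged; set of 6 now {3, 5, 6, 9}
Step 6: union(7, 0) -> merged; set of 7 now {0, 7, 8}
Step 7: union(0, 9) -> merged; set of 0 now {0, 3, 5, 6, 7, 8, 9}
Step 8: find(1) -> no change; set of 1 is {1}
Step 9: union(3, 2) -> merged; set of 3 now {0, 2, 3, 5, 6, 7, 8, 9}
Step 10: union(4, 0) -> merged; set of 4 now {0, 2, 3, 4, 5, 6, 7, 8, 9}
Step 11: union(9, 0) -> already same set; set of 9 now {0, 2, 3, 4, 5, 6, 7, 8, 9}
Step 12: union(5, 7) -> already same set; set of 5 now {0, 2, 3, 4, 5, 6, 7, 8, 9}
Step 13: union(0, 4) -> already same set; set of 0 now {0, 2, 3, 4, 5, 6, 7, 8, 9}
Step 14: union(0, 4) -> already same set; set of 0 now {0, 2, 3, 4, 5, 6, 7, 8, 9}
Step 15: union(3, 0) -> already same set; set of 3 now {0, 2, 3, 4, 5, 6, 7, 8, 9}
Step 16: find(2) -> no change; set of 2 is {0, 2, 3, 4, 5, 6, 7, 8, 9}
Step 17: union(0, 9) -> already same set; set of 0 now {0, 2, 3, 4, 5, 6, 7, 8, 9}
Step 18: union(2, 9) -> already same set; set of 2 now {0, 2, 3, 4, 5, 6, 7, 8, 9}
Step 19: union(7, 9) -> already same set; set of 7 now {0, 2, 3, 4, 5, 6, 7, 8, 9}
Step 20: union(8, 2) -> already same set; set of 8 now {0, 2, 3, 4, 5, 6, 7, 8, 9}
Step 21: union(8, 5) -> already same set; set of 8 now {0, 2, 3, 4, 5, 6, 7, 8, 9}
Step 22: union(8, 3) -> already same set; set of 8 now {0, 2, 3, 4, 5, 6, 7, 8, 9}
Step 23: find(2) -> no change; set of 2 is {0, 2, 3, 4, 5, 6, 7, 8, 9}
Set of 8: {0, 2, 3, 4, 5, 6, 7, 8, 9}; 5 is a member.

Answer: yes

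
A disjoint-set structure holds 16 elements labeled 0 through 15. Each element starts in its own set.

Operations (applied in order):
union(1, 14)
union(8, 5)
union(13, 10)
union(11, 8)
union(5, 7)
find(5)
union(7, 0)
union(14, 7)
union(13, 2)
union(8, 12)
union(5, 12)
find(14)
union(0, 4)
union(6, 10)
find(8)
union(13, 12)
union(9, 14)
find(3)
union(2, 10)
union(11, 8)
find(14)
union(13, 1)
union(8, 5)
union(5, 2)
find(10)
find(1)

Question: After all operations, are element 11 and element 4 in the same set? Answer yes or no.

Step 1: union(1, 14) -> merged; set of 1 now {1, 14}
Step 2: union(8, 5) -> merged; set of 8 now {5, 8}
Step 3: union(13, 10) -> merged; set of 13 now {10, 13}
Step 4: union(11, 8) -> merged; set of 11 now {5, 8, 11}
Step 5: union(5, 7) -> merged; set of 5 now {5, 7, 8, 11}
Step 6: find(5) -> no change; set of 5 is {5, 7, 8, 11}
Step 7: union(7, 0) -> merged; set of 7 now {0, 5, 7, 8, 11}
Step 8: union(14, 7) -> merged; set of 14 now {0, 1, 5, 7, 8, 11, 14}
Step 9: union(13, 2) -> merged; set of 13 now {2, 10, 13}
Step 10: union(8, 12) -> merged; set of 8 now {0, 1, 5, 7, 8, 11, 12, 14}
Step 11: union(5, 12) -> already same set; set of 5 now {0, 1, 5, 7, 8, 11, 12, 14}
Step 12: find(14) -> no change; set of 14 is {0, 1, 5, 7, 8, 11, 12, 14}
Step 13: union(0, 4) -> merged; set of 0 now {0, 1, 4, 5, 7, 8, 11, 12, 14}
Step 14: union(6, 10) -> merged; set of 6 now {2, 6, 10, 13}
Step 15: find(8) -> no change; set of 8 is {0, 1, 4, 5, 7, 8, 11, 12, 14}
Step 16: union(13, 12) -> merged; set of 13 now {0, 1, 2, 4, 5, 6, 7, 8, 10, 11, 12, 13, 14}
Step 17: union(9, 14) -> merged; set of 9 now {0, 1, 2, 4, 5, 6, 7, 8, 9, 10, 11, 12, 13, 14}
Step 18: find(3) -> no change; set of 3 is {3}
Step 19: union(2, 10) -> already same set; set of 2 now {0, 1, 2, 4, 5, 6, 7, 8, 9, 10, 11, 12, 13, 14}
Step 20: union(11, 8) -> already same set; set of 11 now {0, 1, 2, 4, 5, 6, 7, 8, 9, 10, 11, 12, 13, 14}
Step 21: find(14) -> no change; set of 14 is {0, 1, 2, 4, 5, 6, 7, 8, 9, 10, 11, 12, 13, 14}
Step 22: union(13, 1) -> already same set; set of 13 now {0, 1, 2, 4, 5, 6, 7, 8, 9, 10, 11, 12, 13, 14}
Step 23: union(8, 5) -> already same set; set of 8 now {0, 1, 2, 4, 5, 6, 7, 8, 9, 10, 11, 12, 13, 14}
Step 24: union(5, 2) -> already same set; set of 5 now {0, 1, 2, 4, 5, 6, 7, 8, 9, 10, 11, 12, 13, 14}
Step 25: find(10) -> no change; set of 10 is {0, 1, 2, 4, 5, 6, 7, 8, 9, 10, 11, 12, 13, 14}
Step 26: find(1) -> no change; set of 1 is {0, 1, 2, 4, 5, 6, 7, 8, 9, 10, 11, 12, 13, 14}
Set of 11: {0, 1, 2, 4, 5, 6, 7, 8, 9, 10, 11, 12, 13, 14}; 4 is a member.

Answer: yes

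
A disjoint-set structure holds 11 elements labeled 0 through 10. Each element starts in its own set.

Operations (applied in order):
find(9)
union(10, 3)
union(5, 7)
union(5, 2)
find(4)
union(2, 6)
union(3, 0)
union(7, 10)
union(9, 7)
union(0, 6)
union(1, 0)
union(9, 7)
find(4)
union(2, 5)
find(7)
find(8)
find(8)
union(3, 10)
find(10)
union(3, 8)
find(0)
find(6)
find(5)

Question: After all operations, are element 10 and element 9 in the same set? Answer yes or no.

Step 1: find(9) -> no change; set of 9 is {9}
Step 2: union(10, 3) -> merged; set of 10 now {3, 10}
Step 3: union(5, 7) -> merged; set of 5 now {5, 7}
Step 4: union(5, 2) -> merged; set of 5 now {2, 5, 7}
Step 5: find(4) -> no change; set of 4 is {4}
Step 6: union(2, 6) -> merged; set of 2 now {2, 5, 6, 7}
Step 7: union(3, 0) -> merged; set of 3 now {0, 3, 10}
Step 8: union(7, 10) -> merged; set of 7 now {0, 2, 3, 5, 6, 7, 10}
Step 9: union(9, 7) -> merged; set of 9 now {0, 2, 3, 5, 6, 7, 9, 10}
Step 10: union(0, 6) -> already same set; set of 0 now {0, 2, 3, 5, 6, 7, 9, 10}
Step 11: union(1, 0) -> merged; set of 1 now {0, 1, 2, 3, 5, 6, 7, 9, 10}
Step 12: union(9, 7) -> already same set; set of 9 now {0, 1, 2, 3, 5, 6, 7, 9, 10}
Step 13: find(4) -> no change; set of 4 is {4}
Step 14: union(2, 5) -> already same set; set of 2 now {0, 1, 2, 3, 5, 6, 7, 9, 10}
Step 15: find(7) -> no change; set of 7 is {0, 1, 2, 3, 5, 6, 7, 9, 10}
Step 16: find(8) -> no change; set of 8 is {8}
Step 17: find(8) -> no change; set of 8 is {8}
Step 18: union(3, 10) -> already same set; set of 3 now {0, 1, 2, 3, 5, 6, 7, 9, 10}
Step 19: find(10) -> no change; set of 10 is {0, 1, 2, 3, 5, 6, 7, 9, 10}
Step 20: union(3, 8) -> merged; set of 3 now {0, 1, 2, 3, 5, 6, 7, 8, 9, 10}
Step 21: find(0) -> no change; set of 0 is {0, 1, 2, 3, 5, 6, 7, 8, 9, 10}
Step 22: find(6) -> no change; set of 6 is {0, 1, 2, 3, 5, 6, 7, 8, 9, 10}
Step 23: find(5) -> no change; set of 5 is {0, 1, 2, 3, 5, 6, 7, 8, 9, 10}
Set of 10: {0, 1, 2, 3, 5, 6, 7, 8, 9, 10}; 9 is a member.

Answer: yes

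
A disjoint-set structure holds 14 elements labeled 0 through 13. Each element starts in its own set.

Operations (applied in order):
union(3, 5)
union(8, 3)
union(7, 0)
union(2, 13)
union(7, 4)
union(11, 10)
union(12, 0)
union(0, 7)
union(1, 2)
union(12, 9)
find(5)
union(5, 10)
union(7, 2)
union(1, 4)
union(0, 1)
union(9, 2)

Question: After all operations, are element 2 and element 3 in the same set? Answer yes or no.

Step 1: union(3, 5) -> merged; set of 3 now {3, 5}
Step 2: union(8, 3) -> merged; set of 8 now {3, 5, 8}
Step 3: union(7, 0) -> merged; set of 7 now {0, 7}
Step 4: union(2, 13) -> merged; set of 2 now {2, 13}
Step 5: union(7, 4) -> merged; set of 7 now {0, 4, 7}
Step 6: union(11, 10) -> merged; set of 11 now {10, 11}
Step 7: union(12, 0) -> merged; set of 12 now {0, 4, 7, 12}
Step 8: union(0, 7) -> already same set; set of 0 now {0, 4, 7, 12}
Step 9: union(1, 2) -> merged; set of 1 now {1, 2, 13}
Step 10: union(12, 9) -> merged; set of 12 now {0, 4, 7, 9, 12}
Step 11: find(5) -> no change; set of 5 is {3, 5, 8}
Step 12: union(5, 10) -> merged; set of 5 now {3, 5, 8, 10, 11}
Step 13: union(7, 2) -> merged; set of 7 now {0, 1, 2, 4, 7, 9, 12, 13}
Step 14: union(1, 4) -> already same set; set of 1 now {0, 1, 2, 4, 7, 9, 12, 13}
Step 15: union(0, 1) -> already same set; set of 0 now {0, 1, 2, 4, 7, 9, 12, 13}
Step 16: union(9, 2) -> already same set; set of 9 now {0, 1, 2, 4, 7, 9, 12, 13}
Set of 2: {0, 1, 2, 4, 7, 9, 12, 13}; 3 is not a member.

Answer: no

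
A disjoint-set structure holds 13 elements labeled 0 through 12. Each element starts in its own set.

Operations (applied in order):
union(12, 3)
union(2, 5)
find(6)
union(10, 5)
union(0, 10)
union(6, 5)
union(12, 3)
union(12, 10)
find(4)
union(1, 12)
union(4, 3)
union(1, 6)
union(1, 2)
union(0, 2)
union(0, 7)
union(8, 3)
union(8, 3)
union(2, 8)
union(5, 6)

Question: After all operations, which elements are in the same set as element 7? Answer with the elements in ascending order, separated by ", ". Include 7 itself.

Answer: 0, 1, 2, 3, 4, 5, 6, 7, 8, 10, 12

Derivation:
Step 1: union(12, 3) -> merged; set of 12 now {3, 12}
Step 2: union(2, 5) -> merged; set of 2 now {2, 5}
Step 3: find(6) -> no change; set of 6 is {6}
Step 4: union(10, 5) -> merged; set of 10 now {2, 5, 10}
Step 5: union(0, 10) -> merged; set of 0 now {0, 2, 5, 10}
Step 6: union(6, 5) -> merged; set of 6 now {0, 2, 5, 6, 10}
Step 7: union(12, 3) -> already same set; set of 12 now {3, 12}
Step 8: union(12, 10) -> merged; set of 12 now {0, 2, 3, 5, 6, 10, 12}
Step 9: find(4) -> no change; set of 4 is {4}
Step 10: union(1, 12) -> merged; set of 1 now {0, 1, 2, 3, 5, 6, 10, 12}
Step 11: union(4, 3) -> merged; set of 4 now {0, 1, 2, 3, 4, 5, 6, 10, 12}
Step 12: union(1, 6) -> already same set; set of 1 now {0, 1, 2, 3, 4, 5, 6, 10, 12}
Step 13: union(1, 2) -> already same set; set of 1 now {0, 1, 2, 3, 4, 5, 6, 10, 12}
Step 14: union(0, 2) -> already same set; set of 0 now {0, 1, 2, 3, 4, 5, 6, 10, 12}
Step 15: union(0, 7) -> merged; set of 0 now {0, 1, 2, 3, 4, 5, 6, 7, 10, 12}
Step 16: union(8, 3) -> merged; set of 8 now {0, 1, 2, 3, 4, 5, 6, 7, 8, 10, 12}
Step 17: union(8, 3) -> already same set; set of 8 now {0, 1, 2, 3, 4, 5, 6, 7, 8, 10, 12}
Step 18: union(2, 8) -> already same set; set of 2 now {0, 1, 2, 3, 4, 5, 6, 7, 8, 10, 12}
Step 19: union(5, 6) -> already same set; set of 5 now {0, 1, 2, 3, 4, 5, 6, 7, 8, 10, 12}
Component of 7: {0, 1, 2, 3, 4, 5, 6, 7, 8, 10, 12}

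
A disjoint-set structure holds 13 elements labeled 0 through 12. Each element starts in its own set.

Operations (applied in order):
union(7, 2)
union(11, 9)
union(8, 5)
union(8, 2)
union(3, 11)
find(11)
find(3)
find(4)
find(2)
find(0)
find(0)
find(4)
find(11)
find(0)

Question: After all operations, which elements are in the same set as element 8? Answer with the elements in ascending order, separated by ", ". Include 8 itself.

Step 1: union(7, 2) -> merged; set of 7 now {2, 7}
Step 2: union(11, 9) -> merged; set of 11 now {9, 11}
Step 3: union(8, 5) -> merged; set of 8 now {5, 8}
Step 4: union(8, 2) -> merged; set of 8 now {2, 5, 7, 8}
Step 5: union(3, 11) -> merged; set of 3 now {3, 9, 11}
Step 6: find(11) -> no change; set of 11 is {3, 9, 11}
Step 7: find(3) -> no change; set of 3 is {3, 9, 11}
Step 8: find(4) -> no change; set of 4 is {4}
Step 9: find(2) -> no change; set of 2 is {2, 5, 7, 8}
Step 10: find(0) -> no change; set of 0 is {0}
Step 11: find(0) -> no change; set of 0 is {0}
Step 12: find(4) -> no change; set of 4 is {4}
Step 13: find(11) -> no change; set of 11 is {3, 9, 11}
Step 14: find(0) -> no change; set of 0 is {0}
Component of 8: {2, 5, 7, 8}

Answer: 2, 5, 7, 8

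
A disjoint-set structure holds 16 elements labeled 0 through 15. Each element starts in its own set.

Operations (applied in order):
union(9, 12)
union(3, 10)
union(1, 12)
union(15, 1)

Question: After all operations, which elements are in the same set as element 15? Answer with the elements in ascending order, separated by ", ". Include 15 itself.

Step 1: union(9, 12) -> merged; set of 9 now {9, 12}
Step 2: union(3, 10) -> merged; set of 3 now {3, 10}
Step 3: union(1, 12) -> merged; set of 1 now {1, 9, 12}
Step 4: union(15, 1) -> merged; set of 15 now {1, 9, 12, 15}
Component of 15: {1, 9, 12, 15}

Answer: 1, 9, 12, 15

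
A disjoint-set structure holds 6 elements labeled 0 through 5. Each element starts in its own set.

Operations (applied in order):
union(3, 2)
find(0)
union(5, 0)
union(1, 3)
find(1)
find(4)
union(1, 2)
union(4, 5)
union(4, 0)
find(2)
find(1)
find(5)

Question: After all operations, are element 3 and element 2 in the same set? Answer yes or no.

Answer: yes

Derivation:
Step 1: union(3, 2) -> merged; set of 3 now {2, 3}
Step 2: find(0) -> no change; set of 0 is {0}
Step 3: union(5, 0) -> merged; set of 5 now {0, 5}
Step 4: union(1, 3) -> merged; set of 1 now {1, 2, 3}
Step 5: find(1) -> no change; set of 1 is {1, 2, 3}
Step 6: find(4) -> no change; set of 4 is {4}
Step 7: union(1, 2) -> already same set; set of 1 now {1, 2, 3}
Step 8: union(4, 5) -> merged; set of 4 now {0, 4, 5}
Step 9: union(4, 0) -> already same set; set of 4 now {0, 4, 5}
Step 10: find(2) -> no change; set of 2 is {1, 2, 3}
Step 11: find(1) -> no change; set of 1 is {1, 2, 3}
Step 12: find(5) -> no change; set of 5 is {0, 4, 5}
Set of 3: {1, 2, 3}; 2 is a member.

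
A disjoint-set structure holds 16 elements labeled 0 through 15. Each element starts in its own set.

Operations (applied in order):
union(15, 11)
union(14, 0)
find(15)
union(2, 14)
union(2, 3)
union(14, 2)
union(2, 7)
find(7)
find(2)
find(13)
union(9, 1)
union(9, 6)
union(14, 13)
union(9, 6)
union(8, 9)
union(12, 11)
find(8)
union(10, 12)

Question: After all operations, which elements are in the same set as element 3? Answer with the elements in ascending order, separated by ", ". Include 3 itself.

Answer: 0, 2, 3, 7, 13, 14

Derivation:
Step 1: union(15, 11) -> merged; set of 15 now {11, 15}
Step 2: union(14, 0) -> merged; set of 14 now {0, 14}
Step 3: find(15) -> no change; set of 15 is {11, 15}
Step 4: union(2, 14) -> merged; set of 2 now {0, 2, 14}
Step 5: union(2, 3) -> merged; set of 2 now {0, 2, 3, 14}
Step 6: union(14, 2) -> already same set; set of 14 now {0, 2, 3, 14}
Step 7: union(2, 7) -> merged; set of 2 now {0, 2, 3, 7, 14}
Step 8: find(7) -> no change; set of 7 is {0, 2, 3, 7, 14}
Step 9: find(2) -> no change; set of 2 is {0, 2, 3, 7, 14}
Step 10: find(13) -> no change; set of 13 is {13}
Step 11: union(9, 1) -> merged; set of 9 now {1, 9}
Step 12: union(9, 6) -> merged; set of 9 now {1, 6, 9}
Step 13: union(14, 13) -> merged; set of 14 now {0, 2, 3, 7, 13, 14}
Step 14: union(9, 6) -> already same set; set of 9 now {1, 6, 9}
Step 15: union(8, 9) -> merged; set of 8 now {1, 6, 8, 9}
Step 16: union(12, 11) -> merged; set of 12 now {11, 12, 15}
Step 17: find(8) -> no change; set of 8 is {1, 6, 8, 9}
Step 18: union(10, 12) -> merged; set of 10 now {10, 11, 12, 15}
Component of 3: {0, 2, 3, 7, 13, 14}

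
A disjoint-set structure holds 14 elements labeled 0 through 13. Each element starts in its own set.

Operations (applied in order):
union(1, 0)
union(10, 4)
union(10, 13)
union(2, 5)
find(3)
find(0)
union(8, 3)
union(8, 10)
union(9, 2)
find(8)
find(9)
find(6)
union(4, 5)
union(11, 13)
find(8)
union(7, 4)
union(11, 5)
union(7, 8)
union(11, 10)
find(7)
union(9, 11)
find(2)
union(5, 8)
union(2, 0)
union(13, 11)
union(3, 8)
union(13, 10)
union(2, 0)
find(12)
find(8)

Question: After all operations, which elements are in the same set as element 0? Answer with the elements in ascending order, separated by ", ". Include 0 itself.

Step 1: union(1, 0) -> merged; set of 1 now {0, 1}
Step 2: union(10, 4) -> merged; set of 10 now {4, 10}
Step 3: union(10, 13) -> merged; set of 10 now {4, 10, 13}
Step 4: union(2, 5) -> merged; set of 2 now {2, 5}
Step 5: find(3) -> no change; set of 3 is {3}
Step 6: find(0) -> no change; set of 0 is {0, 1}
Step 7: union(8, 3) -> merged; set of 8 now {3, 8}
Step 8: union(8, 10) -> merged; set of 8 now {3, 4, 8, 10, 13}
Step 9: union(9, 2) -> merged; set of 9 now {2, 5, 9}
Step 10: find(8) -> no change; set of 8 is {3, 4, 8, 10, 13}
Step 11: find(9) -> no change; set of 9 is {2, 5, 9}
Step 12: find(6) -> no change; set of 6 is {6}
Step 13: union(4, 5) -> merged; set of 4 now {2, 3, 4, 5, 8, 9, 10, 13}
Step 14: union(11, 13) -> merged; set of 11 now {2, 3, 4, 5, 8, 9, 10, 11, 13}
Step 15: find(8) -> no change; set of 8 is {2, 3, 4, 5, 8, 9, 10, 11, 13}
Step 16: union(7, 4) -> merged; set of 7 now {2, 3, 4, 5, 7, 8, 9, 10, 11, 13}
Step 17: union(11, 5) -> already same set; set of 11 now {2, 3, 4, 5, 7, 8, 9, 10, 11, 13}
Step 18: union(7, 8) -> already same set; set of 7 now {2, 3, 4, 5, 7, 8, 9, 10, 11, 13}
Step 19: union(11, 10) -> already same set; set of 11 now {2, 3, 4, 5, 7, 8, 9, 10, 11, 13}
Step 20: find(7) -> no change; set of 7 is {2, 3, 4, 5, 7, 8, 9, 10, 11, 13}
Step 21: union(9, 11) -> already same set; set of 9 now {2, 3, 4, 5, 7, 8, 9, 10, 11, 13}
Step 22: find(2) -> no change; set of 2 is {2, 3, 4, 5, 7, 8, 9, 10, 11, 13}
Step 23: union(5, 8) -> already same set; set of 5 now {2, 3, 4, 5, 7, 8, 9, 10, 11, 13}
Step 24: union(2, 0) -> merged; set of 2 now {0, 1, 2, 3, 4, 5, 7, 8, 9, 10, 11, 13}
Step 25: union(13, 11) -> already same set; set of 13 now {0, 1, 2, 3, 4, 5, 7, 8, 9, 10, 11, 13}
Step 26: union(3, 8) -> already same set; set of 3 now {0, 1, 2, 3, 4, 5, 7, 8, 9, 10, 11, 13}
Step 27: union(13, 10) -> already same set; set of 13 now {0, 1, 2, 3, 4, 5, 7, 8, 9, 10, 11, 13}
Step 28: union(2, 0) -> already same set; set of 2 now {0, 1, 2, 3, 4, 5, 7, 8, 9, 10, 11, 13}
Step 29: find(12) -> no change; set of 12 is {12}
Step 30: find(8) -> no change; set of 8 is {0, 1, 2, 3, 4, 5, 7, 8, 9, 10, 11, 13}
Component of 0: {0, 1, 2, 3, 4, 5, 7, 8, 9, 10, 11, 13}

Answer: 0, 1, 2, 3, 4, 5, 7, 8, 9, 10, 11, 13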